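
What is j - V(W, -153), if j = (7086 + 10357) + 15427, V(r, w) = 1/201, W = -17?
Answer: 6606869/201 ≈ 32870.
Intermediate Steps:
V(r, w) = 1/201
j = 32870 (j = 17443 + 15427 = 32870)
j - V(W, -153) = 32870 - 1*1/201 = 32870 - 1/201 = 6606869/201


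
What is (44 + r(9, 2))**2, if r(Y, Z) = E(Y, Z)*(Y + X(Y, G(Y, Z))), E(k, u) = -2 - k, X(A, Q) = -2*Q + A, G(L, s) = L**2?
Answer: 2650384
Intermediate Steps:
X(A, Q) = A - 2*Q
r(Y, Z) = (-2 - Y)*(-2*Y**2 + 2*Y) (r(Y, Z) = (-2 - Y)*(Y + (Y - 2*Y**2)) = (-2 - Y)*(-2*Y**2 + 2*Y))
(44 + r(9, 2))**2 = (44 + 2*9*(-1 + 9)*(2 + 9))**2 = (44 + 2*9*8*11)**2 = (44 + 1584)**2 = 1628**2 = 2650384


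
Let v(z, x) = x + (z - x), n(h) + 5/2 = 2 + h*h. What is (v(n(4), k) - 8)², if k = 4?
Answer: 225/4 ≈ 56.250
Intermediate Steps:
n(h) = -½ + h² (n(h) = -5/2 + (2 + h*h) = -5/2 + (2 + h²) = -½ + h²)
v(z, x) = z
(v(n(4), k) - 8)² = ((-½ + 4²) - 8)² = ((-½ + 16) - 8)² = (31/2 - 8)² = (15/2)² = 225/4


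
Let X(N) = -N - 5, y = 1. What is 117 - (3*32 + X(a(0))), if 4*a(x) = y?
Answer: 105/4 ≈ 26.250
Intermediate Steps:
a(x) = 1/4 (a(x) = (1/4)*1 = 1/4)
X(N) = -5 - N
117 - (3*32 + X(a(0))) = 117 - (3*32 + (-5 - 1*1/4)) = 117 - (96 + (-5 - 1/4)) = 117 - (96 - 21/4) = 117 - 1*363/4 = 117 - 363/4 = 105/4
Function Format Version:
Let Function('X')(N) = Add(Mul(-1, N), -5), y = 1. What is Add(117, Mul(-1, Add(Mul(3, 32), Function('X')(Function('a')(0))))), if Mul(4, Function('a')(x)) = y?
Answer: Rational(105, 4) ≈ 26.250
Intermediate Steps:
Function('a')(x) = Rational(1, 4) (Function('a')(x) = Mul(Rational(1, 4), 1) = Rational(1, 4))
Function('X')(N) = Add(-5, Mul(-1, N))
Add(117, Mul(-1, Add(Mul(3, 32), Function('X')(Function('a')(0))))) = Add(117, Mul(-1, Add(Mul(3, 32), Add(-5, Mul(-1, Rational(1, 4)))))) = Add(117, Mul(-1, Add(96, Add(-5, Rational(-1, 4))))) = Add(117, Mul(-1, Add(96, Rational(-21, 4)))) = Add(117, Mul(-1, Rational(363, 4))) = Add(117, Rational(-363, 4)) = Rational(105, 4)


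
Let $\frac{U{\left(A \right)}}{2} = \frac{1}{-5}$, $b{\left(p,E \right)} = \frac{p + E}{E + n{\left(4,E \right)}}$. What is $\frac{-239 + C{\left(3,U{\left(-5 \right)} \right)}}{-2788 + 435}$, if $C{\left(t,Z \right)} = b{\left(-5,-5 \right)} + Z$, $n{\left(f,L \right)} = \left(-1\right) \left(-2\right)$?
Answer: $\frac{3541}{35295} \approx 0.10033$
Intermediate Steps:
$n{\left(f,L \right)} = 2$
$b{\left(p,E \right)} = \frac{E + p}{2 + E}$ ($b{\left(p,E \right)} = \frac{p + E}{E + 2} = \frac{E + p}{2 + E}$)
$U{\left(A \right)} = - \frac{2}{5}$ ($U{\left(A \right)} = \frac{2}{-5} = 2 \left(- \frac{1}{5}\right) = - \frac{2}{5}$)
$C{\left(t,Z \right)} = \frac{10}{3} + Z$ ($C{\left(t,Z \right)} = \frac{-5 - 5}{2 - 5} + Z = \frac{1}{-3} \left(-10\right) + Z = \left(- \frac{1}{3}\right) \left(-10\right) + Z = \frac{10}{3} + Z$)
$\frac{-239 + C{\left(3,U{\left(-5 \right)} \right)}}{-2788 + 435} = \frac{-239 + \left(\frac{10}{3} - \frac{2}{5}\right)}{-2788 + 435} = \frac{-239 + \frac{44}{15}}{-2353} = \left(- \frac{3541}{15}\right) \left(- \frac{1}{2353}\right) = \frac{3541}{35295}$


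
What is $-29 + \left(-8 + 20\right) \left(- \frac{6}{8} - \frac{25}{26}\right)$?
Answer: $- \frac{644}{13} \approx -49.538$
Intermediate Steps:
$-29 + \left(-8 + 20\right) \left(- \frac{6}{8} - \frac{25}{26}\right) = -29 + 12 \left(\left(-6\right) \frac{1}{8} - \frac{25}{26}\right) = -29 + 12 \left(- \frac{3}{4} - \frac{25}{26}\right) = -29 + 12 \left(- \frac{89}{52}\right) = -29 - \frac{267}{13} = - \frac{644}{13}$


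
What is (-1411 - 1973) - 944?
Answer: -4328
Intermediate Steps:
(-1411 - 1973) - 944 = -3384 - 944 = -4328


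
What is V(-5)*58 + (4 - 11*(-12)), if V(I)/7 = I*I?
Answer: 10286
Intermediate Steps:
V(I) = 7*I² (V(I) = 7*(I*I) = 7*I²)
V(-5)*58 + (4 - 11*(-12)) = (7*(-5)²)*58 + (4 - 11*(-12)) = (7*25)*58 + (4 + 132) = 175*58 + 136 = 10150 + 136 = 10286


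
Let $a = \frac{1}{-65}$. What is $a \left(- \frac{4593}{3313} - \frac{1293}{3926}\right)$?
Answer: $\frac{22315827}{845444470} \approx 0.026395$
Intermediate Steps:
$a = - \frac{1}{65} \approx -0.015385$
$a \left(- \frac{4593}{3313} - \frac{1293}{3926}\right) = - \frac{- \frac{4593}{3313} - \frac{1293}{3926}}{65} = \left(- \frac{1}{65}\right) \left(- \frac{22315827}{13006838}\right) = \frac{22315827}{845444470}$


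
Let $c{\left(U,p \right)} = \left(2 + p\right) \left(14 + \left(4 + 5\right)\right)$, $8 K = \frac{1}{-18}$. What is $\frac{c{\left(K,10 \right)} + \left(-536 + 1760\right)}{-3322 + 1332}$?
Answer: $- \frac{150}{199} \approx -0.75377$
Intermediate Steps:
$K = - \frac{1}{144}$ ($K = \frac{1}{8 \left(-18\right)} = \frac{1}{8} \left(- \frac{1}{18}\right) = - \frac{1}{144} \approx -0.0069444$)
$c{\left(U,p \right)} = 46 + 23 p$ ($c{\left(U,p \right)} = \left(2 + p\right) \left(14 + 9\right) = \left(2 + p\right) 23 = 46 + 23 p$)
$\frac{c{\left(K,10 \right)} + \left(-536 + 1760\right)}{-3322 + 1332} = \frac{\left(46 + 23 \cdot 10\right) + \left(-536 + 1760\right)}{-3322 + 1332} = \frac{\left(46 + 230\right) + 1224}{-1990} = \left(276 + 1224\right) \left(- \frac{1}{1990}\right) = 1500 \left(- \frac{1}{1990}\right) = - \frac{150}{199}$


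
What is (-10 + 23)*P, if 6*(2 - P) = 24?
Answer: -26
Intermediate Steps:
P = -2 (P = 2 - ⅙*24 = 2 - 4 = -2)
(-10 + 23)*P = (-10 + 23)*(-2) = 13*(-2) = -26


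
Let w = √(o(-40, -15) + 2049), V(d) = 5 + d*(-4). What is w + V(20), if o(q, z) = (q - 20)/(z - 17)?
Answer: -75 + 3*√3646/4 ≈ -29.713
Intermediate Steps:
o(q, z) = (-20 + q)/(-17 + z)
V(d) = 5 - 4*d
w = 3*√3646/4 (w = √((-20 - 40)/(-17 - 15) + 2049) = √(-60/(-32) + 2049) = √(-1/32*(-60) + 2049) = √(15/8 + 2049) = √(16407/8) = 3*√3646/4 ≈ 45.287)
w + V(20) = 3*√3646/4 + (5 - 4*20) = 3*√3646/4 + (5 - 80) = 3*√3646/4 - 75 = -75 + 3*√3646/4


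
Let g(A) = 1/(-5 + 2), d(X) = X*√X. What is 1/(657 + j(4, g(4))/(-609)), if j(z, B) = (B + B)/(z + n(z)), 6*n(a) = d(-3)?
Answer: 146932355115/96534595721419 - 7308*I*√3/96534595721419 ≈ 0.0015221 - 1.3112e-10*I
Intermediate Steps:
d(X) = X^(3/2)
n(a) = -I*√3/2 (n(a) = (-3)^(3/2)/6 = (-3*I*√3)/6 = -I*√3/2)
g(A) = -⅓ (g(A) = 1/(-3) = -⅓)
j(z, B) = 2*B/(z - I*√3/2) (j(z, B) = (B + B)/(z - I*√3/2) = (2*B)/(z - I*√3/2) = 2*B/(z - I*√3/2))
1/(657 + j(4, g(4))/(-609)) = 1/(657 + (4*(-⅓)/(2*4 - I*√3))/(-609)) = 1/(657 + (4*(-⅓)/(8 - I*√3))*(-1/609)) = 1/(657 - 4/(3*(8 - I*√3))*(-1/609)) = 1/(657 + 4/(1827*(8 - I*√3)))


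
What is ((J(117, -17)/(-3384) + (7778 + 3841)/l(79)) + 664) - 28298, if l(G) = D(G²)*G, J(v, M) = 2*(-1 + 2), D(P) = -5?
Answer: -18488567303/668340 ≈ -27663.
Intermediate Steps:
J(v, M) = 2 (J(v, M) = 2*1 = 2)
l(G) = -5*G
((J(117, -17)/(-3384) + (7778 + 3841)/l(79)) + 664) - 28298 = ((2/(-3384) + (7778 + 3841)/((-5*79))) + 664) - 28298 = ((2*(-1/3384) + 11619/(-395)) + 664) - 28298 = ((-1/1692 + 11619*(-1/395)) + 664) - 28298 = ((-1/1692 - 11619/395) + 664) - 28298 = (-19659743/668340 + 664) - 28298 = 424118017/668340 - 28298 = -18488567303/668340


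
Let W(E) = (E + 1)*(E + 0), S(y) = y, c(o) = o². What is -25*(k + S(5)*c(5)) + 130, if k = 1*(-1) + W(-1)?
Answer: -2970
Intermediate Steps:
W(E) = E*(1 + E) (W(E) = (1 + E)*E = E*(1 + E))
k = -1 (k = 1*(-1) - (1 - 1) = -1 - 1*0 = -1 + 0 = -1)
-25*(k + S(5)*c(5)) + 130 = -25*(-1 + 5*5²) + 130 = -25*(-1 + 5*25) + 130 = -25*(-1 + 125) + 130 = -25*124 + 130 = -3100 + 130 = -2970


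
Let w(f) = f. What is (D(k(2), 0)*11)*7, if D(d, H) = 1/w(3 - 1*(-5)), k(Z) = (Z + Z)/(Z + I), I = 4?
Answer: 77/8 ≈ 9.6250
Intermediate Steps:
k(Z) = 2*Z/(4 + Z) (k(Z) = (Z + Z)/(Z + 4) = (2*Z)/(4 + Z) = 2*Z/(4 + Z))
D(d, H) = ⅛ (D(d, H) = 1/(3 - 1*(-5)) = 1/(3 + 5) = 1/8 = ⅛)
(D(k(2), 0)*11)*7 = ((⅛)*11)*7 = (11/8)*7 = 77/8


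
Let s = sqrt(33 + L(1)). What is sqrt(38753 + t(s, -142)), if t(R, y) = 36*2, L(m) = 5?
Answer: 5*sqrt(1553) ≈ 197.04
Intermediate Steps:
s = sqrt(38) (s = sqrt(33 + 5) = sqrt(38) ≈ 6.1644)
t(R, y) = 72
sqrt(38753 + t(s, -142)) = sqrt(38753 + 72) = sqrt(38825) = 5*sqrt(1553)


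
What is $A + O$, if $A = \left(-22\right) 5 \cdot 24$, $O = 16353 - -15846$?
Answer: $29559$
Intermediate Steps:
$O = 32199$ ($O = 16353 + 15846 = 32199$)
$A = -2640$ ($A = \left(-110\right) 24 = -2640$)
$A + O = -2640 + 32199 = 29559$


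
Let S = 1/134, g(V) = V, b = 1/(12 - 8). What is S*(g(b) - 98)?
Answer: -391/536 ≈ -0.72948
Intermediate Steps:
b = ¼ (b = 1/4 = ¼ ≈ 0.25000)
S = 1/134 ≈ 0.0074627
S*(g(b) - 98) = (¼ - 98)/134 = (1/134)*(-391/4) = -391/536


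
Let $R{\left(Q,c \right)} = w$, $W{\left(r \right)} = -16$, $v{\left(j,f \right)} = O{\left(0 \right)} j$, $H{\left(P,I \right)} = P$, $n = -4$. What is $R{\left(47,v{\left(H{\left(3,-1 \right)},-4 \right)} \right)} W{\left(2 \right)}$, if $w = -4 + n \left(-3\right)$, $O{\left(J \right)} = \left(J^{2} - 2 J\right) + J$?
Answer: $-128$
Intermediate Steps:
$O{\left(J \right)} = J^{2} - J$
$v{\left(j,f \right)} = 0$ ($v{\left(j,f \right)} = 0 \left(-1 + 0\right) j = 0 \left(-1\right) j = 0 j = 0$)
$w = 8$ ($w = -4 - -12 = -4 + 12 = 8$)
$R{\left(Q,c \right)} = 8$
$R{\left(47,v{\left(H{\left(3,-1 \right)},-4 \right)} \right)} W{\left(2 \right)} = 8 \left(-16\right) = -128$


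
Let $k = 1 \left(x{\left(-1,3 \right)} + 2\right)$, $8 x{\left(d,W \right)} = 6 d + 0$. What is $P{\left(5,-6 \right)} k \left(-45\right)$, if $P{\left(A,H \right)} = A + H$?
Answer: $\frac{225}{4} \approx 56.25$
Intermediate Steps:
$x{\left(d,W \right)} = \frac{3 d}{4}$ ($x{\left(d,W \right)} = \frac{6 d + 0}{8} = \frac{6 d}{8} = \frac{3 d}{4}$)
$k = \frac{5}{4}$ ($k = 1 \left(\frac{3}{4} \left(-1\right) + 2\right) = 1 \left(- \frac{3}{4} + 2\right) = 1 \cdot \frac{5}{4} = \frac{5}{4} \approx 1.25$)
$P{\left(5,-6 \right)} k \left(-45\right) = \left(5 - 6\right) \frac{5}{4} \left(-45\right) = \left(-1\right) \frac{5}{4} \left(-45\right) = \left(- \frac{5}{4}\right) \left(-45\right) = \frac{225}{4}$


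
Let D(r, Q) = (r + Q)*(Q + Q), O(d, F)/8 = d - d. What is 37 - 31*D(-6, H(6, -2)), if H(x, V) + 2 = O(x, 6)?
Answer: -955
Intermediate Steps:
O(d, F) = 0 (O(d, F) = 8*(d - d) = 8*0 = 0)
H(x, V) = -2 (H(x, V) = -2 + 0 = -2)
D(r, Q) = 2*Q*(Q + r) (D(r, Q) = (Q + r)*(2*Q) = 2*Q*(Q + r))
37 - 31*D(-6, H(6, -2)) = 37 - 62*(-2)*(-2 - 6) = 37 - 62*(-2)*(-8) = 37 - 31*32 = 37 - 992 = -955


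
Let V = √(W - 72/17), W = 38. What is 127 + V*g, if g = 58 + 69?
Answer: 127 + 127*√9758/17 ≈ 864.96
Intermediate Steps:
g = 127
V = √9758/17 (V = √(38 - 72/17) = √(574/17) = √9758/17 ≈ 5.8107)
127 + V*g = 127 + (√9758/17)*127 = 127 + 127*√9758/17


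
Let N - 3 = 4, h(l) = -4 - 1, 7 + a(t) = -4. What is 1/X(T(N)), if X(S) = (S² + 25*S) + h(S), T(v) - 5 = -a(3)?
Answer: 1/651 ≈ 0.0015361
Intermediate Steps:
a(t) = -11 (a(t) = -7 - 4 = -11)
h(l) = -5
N = 7 (N = 3 + 4 = 7)
T(v) = 16 (T(v) = 5 - 1*(-11) = 5 + 11 = 16)
X(S) = -5 + S² + 25*S (X(S) = (S² + 25*S) - 5 = -5 + S² + 25*S)
1/X(T(N)) = 1/(-5 + 16² + 25*16) = 1/(-5 + 256 + 400) = 1/651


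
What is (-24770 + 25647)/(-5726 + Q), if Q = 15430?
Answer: 877/9704 ≈ 0.090375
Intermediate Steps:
(-24770 + 25647)/(-5726 + Q) = (-24770 + 25647)/(-5726 + 15430) = 877/9704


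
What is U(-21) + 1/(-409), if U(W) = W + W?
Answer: -17179/409 ≈ -42.002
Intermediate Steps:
U(W) = 2*W
U(-21) + 1/(-409) = 2*(-21) + 1/(-409) = -42 - 1/409 = -17179/409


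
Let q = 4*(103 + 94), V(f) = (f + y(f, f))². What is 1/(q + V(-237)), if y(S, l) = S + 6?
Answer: 1/219812 ≈ 4.5493e-6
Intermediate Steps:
y(S, l) = 6 + S
V(f) = (6 + 2*f)² (V(f) = (f + (6 + f))² = (6 + 2*f)²)
q = 788 (q = 4*197 = 788)
1/(q + V(-237)) = 1/(788 + 4*(3 - 237)²) = 1/(788 + 4*(-234)²) = 1/(788 + 4*54756) = 1/(788 + 219024) = 1/219812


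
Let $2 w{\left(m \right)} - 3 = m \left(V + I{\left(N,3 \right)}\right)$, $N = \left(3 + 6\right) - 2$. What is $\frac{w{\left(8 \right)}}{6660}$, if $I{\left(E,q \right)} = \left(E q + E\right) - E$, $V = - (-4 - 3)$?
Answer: $\frac{227}{13320} \approx 0.017042$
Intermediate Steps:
$V = 7$ ($V = \left(-1\right) \left(-7\right) = 7$)
$N = 7$ ($N = 9 - 2 = 7$)
$I{\left(E,q \right)} = E q$ ($I{\left(E,q \right)} = \left(E + E q\right) - E = E q$)
$w{\left(m \right)} = \frac{3}{2} + 14 m$ ($w{\left(m \right)} = \frac{3}{2} + \frac{m \left(7 + 7 \cdot 3\right)}{2} = \frac{3}{2} + \frac{m \left(7 + 21\right)}{2} = \frac{3}{2} + \frac{m 28}{2} = \frac{3}{2} + \frac{28 m}{2} = \frac{3}{2} + 14 m$)
$\frac{w{\left(8 \right)}}{6660} = \frac{\frac{3}{2} + 14 \cdot 8}{6660} = \left(\frac{3}{2} + 112\right) \frac{1}{6660} = \frac{227}{2} \cdot \frac{1}{6660} = \frac{227}{13320}$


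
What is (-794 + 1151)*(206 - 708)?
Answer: -179214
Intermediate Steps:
(-794 + 1151)*(206 - 708) = 357*(-502) = -179214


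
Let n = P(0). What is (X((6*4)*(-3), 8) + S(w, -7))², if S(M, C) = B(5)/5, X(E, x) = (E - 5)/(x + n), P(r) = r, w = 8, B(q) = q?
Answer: 4761/64 ≈ 74.391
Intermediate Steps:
n = 0
X(E, x) = (-5 + E)/x (X(E, x) = (E - 5)/(x + 0) = (-5 + E)/x)
S(M, C) = 1 (S(M, C) = 5/5 = 5*(⅕) = 1)
(X((6*4)*(-3), 8) + S(w, -7))² = ((-5 + (6*4)*(-3))/8 + 1)² = ((-5 + 24*(-3))/8 + 1)² = ((-5 - 72)/8 + 1)² = ((⅛)*(-77) + 1)² = (-77/8 + 1)² = (-69/8)² = 4761/64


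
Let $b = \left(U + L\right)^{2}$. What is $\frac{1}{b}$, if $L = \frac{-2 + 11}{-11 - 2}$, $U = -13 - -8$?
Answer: $\frac{169}{5476} \approx 0.030862$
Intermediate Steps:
$U = -5$ ($U = -13 + 8 = -5$)
$L = - \frac{9}{13}$ ($L = \frac{9}{-13} = 9 \left(- \frac{1}{13}\right) = - \frac{9}{13} \approx -0.69231$)
$b = \frac{5476}{169}$ ($b = \left(-5 - \frac{9}{13}\right)^{2} = \left(- \frac{74}{13}\right)^{2} = \frac{5476}{169} \approx 32.402$)
$\frac{1}{b} = \frac{1}{\frac{5476}{169}} = \frac{169}{5476}$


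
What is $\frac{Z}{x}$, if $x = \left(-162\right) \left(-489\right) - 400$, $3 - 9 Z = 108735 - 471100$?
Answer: $\frac{181184}{354681} \approx 0.51084$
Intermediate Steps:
$Z = \frac{362368}{9}$ ($Z = \frac{1}{3} - \frac{108735 - 471100}{9} = \frac{1}{3} - - \frac{362365}{9} = \frac{1}{3} + \frac{362365}{9} = \frac{362368}{9} \approx 40263.0$)
$x = 78818$ ($x = 79218 - 400 = 78818$)
$\frac{Z}{x} = \frac{362368}{9 \cdot 78818} = \frac{362368}{9} \cdot \frac{1}{78818} = \frac{181184}{354681}$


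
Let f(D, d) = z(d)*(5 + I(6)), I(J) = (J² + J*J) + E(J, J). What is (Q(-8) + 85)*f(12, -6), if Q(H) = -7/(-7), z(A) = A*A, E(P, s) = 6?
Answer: 256968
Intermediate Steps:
z(A) = A²
I(J) = 6 + 2*J² (I(J) = (J² + J*J) + 6 = (J² + J²) + 6 = 2*J² + 6 = 6 + 2*J²)
Q(H) = 1 (Q(H) = -7*(-⅐) = 1)
f(D, d) = 83*d² (f(D, d) = d²*(5 + (6 + 2*6²)) = d²*(5 + (6 + 2*36)) = d²*(5 + (6 + 72)) = d²*(5 + 78) = d²*83 = 83*d²)
(Q(-8) + 85)*f(12, -6) = (1 + 85)*(83*(-6)²) = 86*(83*36) = 86*2988 = 256968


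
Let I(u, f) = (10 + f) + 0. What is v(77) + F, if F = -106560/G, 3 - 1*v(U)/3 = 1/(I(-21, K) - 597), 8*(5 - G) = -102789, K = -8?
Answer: 43732182/61183255 ≈ 0.71477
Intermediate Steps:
G = 102829/8 (G = 5 - 1/8*(-102789) = 5 + 102789/8 = 102829/8 ≈ 12854.)
I(u, f) = 10 + f
v(U) = 5358/595 (v(U) = 9 - 3/((10 - 8) - 597) = 9 - 3/(2 - 597) = 9 - 3/(-595) = 9 - 3*(-1/595) = 9 + 3/595 = 5358/595)
F = -852480/102829 (F = -106560/102829/8 = -106560*8/102829 = -852480/102829 ≈ -8.2903)
v(77) + F = 5358/595 - 852480/102829 = 43732182/61183255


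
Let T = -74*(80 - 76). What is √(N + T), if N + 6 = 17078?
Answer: 6*√466 ≈ 129.52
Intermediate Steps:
N = 17072 (N = -6 + 17078 = 17072)
T = -296 (T = -74*4 = -296)
√(N + T) = √(17072 - 296) = √16776 = 6*√466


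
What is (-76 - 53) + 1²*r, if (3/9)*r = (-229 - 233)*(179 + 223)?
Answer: -557301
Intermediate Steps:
r = -557172 (r = 3*((-229 - 233)*(179 + 223)) = 3*(-462*402) = 3*(-185724) = -557172)
(-76 - 53) + 1²*r = (-76 - 53) + 1²*(-557172) = -129 + 1*(-557172) = -129 - 557172 = -557301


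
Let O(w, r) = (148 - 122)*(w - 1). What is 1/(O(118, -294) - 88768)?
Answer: -1/85726 ≈ -1.1665e-5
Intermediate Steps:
O(w, r) = -26 + 26*w (O(w, r) = 26*(-1 + w) = -26 + 26*w)
1/(O(118, -294) - 88768) = 1/((-26 + 26*118) - 88768) = 1/((-26 + 3068) - 88768) = 1/(3042 - 88768) = 1/(-85726) = -1/85726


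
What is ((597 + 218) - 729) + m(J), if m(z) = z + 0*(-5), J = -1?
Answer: 85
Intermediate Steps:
m(z) = z (m(z) = z + 0 = z)
((597 + 218) - 729) + m(J) = ((597 + 218) - 729) - 1 = (815 - 729) - 1 = 86 - 1 = 85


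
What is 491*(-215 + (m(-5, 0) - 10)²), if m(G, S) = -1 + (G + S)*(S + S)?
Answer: -46154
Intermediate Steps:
m(G, S) = -1 + 2*S*(G + S) (m(G, S) = -1 + (G + S)*(2*S) = -1 + 2*S*(G + S))
491*(-215 + (m(-5, 0) - 10)²) = 491*(-215 + ((-1 + 2*0² + 2*(-5)*0) - 10)²) = 491*(-215 + ((-1 + 2*0 + 0) - 10)²) = 491*(-215 + ((-1 + 0 + 0) - 10)²) = 491*(-215 + (-1 - 10)²) = 491*(-215 + (-11)²) = 491*(-215 + 121) = 491*(-94) = -46154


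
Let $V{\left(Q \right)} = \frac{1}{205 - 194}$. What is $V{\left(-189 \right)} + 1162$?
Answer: $\frac{12783}{11} \approx 1162.1$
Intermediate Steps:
$V{\left(Q \right)} = \frac{1}{11}$
$V{\left(-189 \right)} + 1162 = \frac{1}{11} + 1162 = \frac{12783}{11}$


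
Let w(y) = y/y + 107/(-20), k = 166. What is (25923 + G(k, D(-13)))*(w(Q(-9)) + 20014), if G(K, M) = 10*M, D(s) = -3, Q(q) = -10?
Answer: 10362197349/20 ≈ 5.1811e+8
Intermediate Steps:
w(y) = -87/20 (w(y) = 1 + 107*(-1/20) = 1 - 107/20 = -87/20)
(25923 + G(k, D(-13)))*(w(Q(-9)) + 20014) = (25923 + 10*(-3))*(-87/20 + 20014) = (25923 - 30)*(400193/20) = 25893*(400193/20) = 10362197349/20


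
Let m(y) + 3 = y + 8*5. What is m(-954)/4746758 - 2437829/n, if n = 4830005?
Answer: -11576213422967/22926864873790 ≈ -0.50492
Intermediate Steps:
m(y) = 37 + y (m(y) = -3 + (y + 8*5) = -3 + (y + 40) = -3 + (40 + y) = 37 + y)
m(-954)/4746758 - 2437829/n = (37 - 954)/4746758 - 2437829/4830005 = -917*1/4746758 - 2437829*1/4830005 = -917/4746758 - 2437829/4830005 = -11576213422967/22926864873790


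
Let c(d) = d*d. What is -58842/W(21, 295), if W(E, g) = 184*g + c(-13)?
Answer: -58842/54449 ≈ -1.0807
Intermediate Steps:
c(d) = d²
W(E, g) = 169 + 184*g (W(E, g) = 184*g + (-13)² = 184*g + 169 = 169 + 184*g)
-58842/W(21, 295) = -58842/(169 + 184*295) = -58842/(169 + 54280) = -58842/54449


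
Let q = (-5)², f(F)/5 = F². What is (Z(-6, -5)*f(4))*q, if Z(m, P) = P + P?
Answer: -20000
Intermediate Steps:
f(F) = 5*F²
Z(m, P) = 2*P
q = 25
(Z(-6, -5)*f(4))*q = ((2*(-5))*(5*4²))*25 = -50*16*25 = -10*80*25 = -800*25 = -20000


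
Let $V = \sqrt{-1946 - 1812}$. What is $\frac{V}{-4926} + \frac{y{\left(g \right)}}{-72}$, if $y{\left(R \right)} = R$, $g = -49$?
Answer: $\frac{49}{72} - \frac{i \sqrt{3758}}{4926} \approx 0.68056 - 0.012445 i$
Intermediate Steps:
$V = i \sqrt{3758}$ ($V = \sqrt{-3758} = i \sqrt{3758} \approx 61.303 i$)
$\frac{V}{-4926} + \frac{y{\left(g \right)}}{-72} = \frac{i \sqrt{3758}}{-4926} - \frac{49}{-72} = i \sqrt{3758} \left(- \frac{1}{4926}\right) - - \frac{49}{72} = - \frac{i \sqrt{3758}}{4926} + \frac{49}{72} = \frac{49}{72} - \frac{i \sqrt{3758}}{4926}$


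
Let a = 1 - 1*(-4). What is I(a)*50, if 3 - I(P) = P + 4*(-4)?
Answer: 700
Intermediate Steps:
a = 5 (a = 1 + 4 = 5)
I(P) = 19 - P (I(P) = 3 - (P + 4*(-4)) = 3 - (P - 16) = 3 - (-16 + P) = 3 + (16 - P) = 19 - P)
I(a)*50 = (19 - 1*5)*50 = (19 - 5)*50 = 14*50 = 700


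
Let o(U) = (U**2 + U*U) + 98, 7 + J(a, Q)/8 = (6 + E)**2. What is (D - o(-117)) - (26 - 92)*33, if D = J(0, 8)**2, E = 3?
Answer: 325166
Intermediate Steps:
J(a, Q) = 592 (J(a, Q) = -56 + 8*(6 + 3)**2 = -56 + 8*9**2 = -56 + 8*81 = -56 + 648 = 592)
o(U) = 98 + 2*U**2 (o(U) = (U**2 + U**2) + 98 = 2*U**2 + 98 = 98 + 2*U**2)
D = 350464 (D = 592**2 = 350464)
(D - o(-117)) - (26 - 92)*33 = (350464 - (98 + 2*(-117)**2)) - (26 - 92)*33 = (350464 - (98 + 2*13689)) - (-66)*33 = (350464 - (98 + 27378)) - 1*(-2178) = (350464 - 1*27476) + 2178 = (350464 - 27476) + 2178 = 322988 + 2178 = 325166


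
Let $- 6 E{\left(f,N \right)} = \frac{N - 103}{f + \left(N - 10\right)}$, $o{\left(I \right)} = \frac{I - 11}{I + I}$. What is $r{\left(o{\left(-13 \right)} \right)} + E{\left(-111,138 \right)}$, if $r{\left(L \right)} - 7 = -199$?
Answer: $- \frac{19619}{102} \approx -192.34$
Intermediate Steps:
$o{\left(I \right)} = \frac{-11 + I}{2 I}$
$E{\left(f,N \right)} = - \frac{-103 + N}{6 \left(-10 + N + f\right)}$ ($E{\left(f,N \right)} = - \frac{\left(N - 103\right) \frac{1}{f + \left(N - 10\right)}}{6} = - \frac{\left(-103 + N\right) \frac{1}{f + \left(-10 + N\right)}}{6} = - \frac{\left(-103 + N\right) \frac{1}{-10 + N + f}}{6} = - \frac{\frac{1}{-10 + N + f} \left(-103 + N\right)}{6} = - \frac{-103 + N}{6 \left(-10 + N + f\right)}$)
$r{\left(L \right)} = -192$ ($r{\left(L \right)} = 7 - 199 = -192$)
$r{\left(o{\left(-13 \right)} \right)} + E{\left(-111,138 \right)} = -192 + \frac{103 - 138}{6 \left(-10 + 138 - 111\right)} = -192 + \frac{103 - 138}{6 \cdot 17} = -192 + \frac{1}{6} \cdot \frac{1}{17} \left(-35\right) = -192 - \frac{35}{102} = - \frac{19619}{102}$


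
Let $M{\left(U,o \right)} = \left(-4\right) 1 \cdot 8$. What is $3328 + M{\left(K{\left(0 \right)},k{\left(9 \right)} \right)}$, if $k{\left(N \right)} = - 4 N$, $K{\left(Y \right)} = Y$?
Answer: $3296$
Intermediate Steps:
$M{\left(U,o \right)} = -32$ ($M{\left(U,o \right)} = \left(-4\right) 8 = -32$)
$3328 + M{\left(K{\left(0 \right)},k{\left(9 \right)} \right)} = 3328 - 32 = 3296$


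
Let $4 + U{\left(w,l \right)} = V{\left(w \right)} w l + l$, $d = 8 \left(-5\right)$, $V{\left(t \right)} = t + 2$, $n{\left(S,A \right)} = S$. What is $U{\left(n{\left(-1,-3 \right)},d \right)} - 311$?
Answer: $-315$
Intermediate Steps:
$V{\left(t \right)} = 2 + t$
$d = -40$
$U{\left(w,l \right)} = -4 + l + l w \left(2 + w\right)$ ($U{\left(w,l \right)} = -4 + \left(\left(2 + w\right) w l + l\right) = -4 + \left(w \left(2 + w\right) l + l\right) = -4 + \left(l w \left(2 + w\right) + l\right) = -4 + \left(l + l w \left(2 + w\right)\right) = -4 + l + l w \left(2 + w\right)$)
$U{\left(n{\left(-1,-3 \right)},d \right)} - 311 = \left(-4 - 40 - - 40 \left(2 - 1\right)\right) - 311 = \left(-4 - 40 - \left(-40\right) 1\right) - 311 = \left(-4 - 40 + 40\right) - 311 = -4 - 311 = -315$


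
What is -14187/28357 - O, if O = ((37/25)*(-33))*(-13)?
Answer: -450465336/708925 ≈ -635.42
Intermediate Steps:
O = 15873/25 (O = ((37*(1/25))*(-33))*(-13) = ((37/25)*(-33))*(-13) = -1221/25*(-13) = 15873/25 ≈ 634.92)
-14187/28357 - O = -14187/28357 - 1*15873/25 = -14187*1/28357 - 15873/25 = -14187/28357 - 15873/25 = -450465336/708925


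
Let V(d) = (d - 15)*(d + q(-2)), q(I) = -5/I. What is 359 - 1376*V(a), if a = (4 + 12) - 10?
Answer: 105623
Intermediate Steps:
a = 6 (a = 16 - 10 = 6)
V(d) = (-15 + d)*(5/2 + d) (V(d) = (d - 15)*(d - 5/(-2)) = (-15 + d)*(d - 5*(-1/2)) = (-15 + d)*(d + 5/2) = (-15 + d)*(5/2 + d))
359 - 1376*V(a) = 359 - 1376*(-75/2 + 6**2 - 25/2*6) = 359 - 1376*(-75/2 + 36 - 75) = 359 - 1376*(-153/2) = 359 + 105264 = 105623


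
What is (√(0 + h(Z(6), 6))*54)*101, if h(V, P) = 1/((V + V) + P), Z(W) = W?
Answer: 909*√2 ≈ 1285.5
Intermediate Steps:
h(V, P) = 1/(P + 2*V) (h(V, P) = 1/(2*V + P) = 1/(P + 2*V))
(√(0 + h(Z(6), 6))*54)*101 = (√(0 + 1/(6 + 2*6))*54)*101 = (√(0 + 1/(6 + 12))*54)*101 = (√(0 + 1/18)*54)*101 = (√(1/18)*54)*101 = ((√2/6)*54)*101 = (9*√2)*101 = 909*√2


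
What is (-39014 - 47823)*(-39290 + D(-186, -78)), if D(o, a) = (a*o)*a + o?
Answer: 101694810700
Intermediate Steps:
D(o, a) = o + o*a² (D(o, a) = o*a² + o = o + o*a²)
(-39014 - 47823)*(-39290 + D(-186, -78)) = (-39014 - 47823)*(-39290 - 186*(1 + (-78)²)) = -86837*(-39290 - 186*(1 + 6084)) = -86837*(-39290 - 186*6085) = -86837*(-39290 - 1131810) = -86837*(-1171100) = 101694810700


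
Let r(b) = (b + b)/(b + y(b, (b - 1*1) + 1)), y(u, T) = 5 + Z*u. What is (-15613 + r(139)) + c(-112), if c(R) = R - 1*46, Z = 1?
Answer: -4462915/283 ≈ -15770.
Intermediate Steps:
c(R) = -46 + R (c(R) = R - 46 = -46 + R)
y(u, T) = 5 + u (y(u, T) = 5 + 1*u = 5 + u)
r(b) = 2*b/(5 + 2*b) (r(b) = (b + b)/(b + (5 + b)) = (2*b)/(5 + 2*b) = 2*b/(5 + 2*b))
(-15613 + r(139)) + c(-112) = (-15613 + 2*139/(5 + 2*139)) + (-46 - 112) = (-15613 + 2*139/(5 + 278)) - 158 = (-15613 + 2*139/283) - 158 = (-15613 + 2*139*(1/283)) - 158 = (-15613 + 278/283) - 158 = -4418201/283 - 158 = -4462915/283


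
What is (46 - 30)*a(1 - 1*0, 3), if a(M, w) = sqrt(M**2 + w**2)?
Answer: 16*sqrt(10) ≈ 50.596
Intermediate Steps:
(46 - 30)*a(1 - 1*0, 3) = (46 - 30)*sqrt((1 - 1*0)**2 + 3**2) = 16*sqrt((1 + 0)**2 + 9) = 16*sqrt(1**2 + 9) = 16*sqrt(1 + 9) = 16*sqrt(10)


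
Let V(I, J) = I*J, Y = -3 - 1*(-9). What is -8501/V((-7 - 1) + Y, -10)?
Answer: -8501/20 ≈ -425.05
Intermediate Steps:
Y = 6 (Y = -3 + 9 = 6)
-8501/V((-7 - 1) + Y, -10) = -8501*(-1/(10*((-7 - 1) + 6))) = -8501*(-1/(10*(-8 + 6))) = -8501/((-2*(-10))) = -8501/20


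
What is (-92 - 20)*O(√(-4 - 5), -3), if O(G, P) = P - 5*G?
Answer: 336 + 1680*I ≈ 336.0 + 1680.0*I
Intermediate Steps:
(-92 - 20)*O(√(-4 - 5), -3) = (-92 - 20)*(-3 - 5*√(-4 - 5)) = -112*(-3 - 15*I) = 336 + 1680*I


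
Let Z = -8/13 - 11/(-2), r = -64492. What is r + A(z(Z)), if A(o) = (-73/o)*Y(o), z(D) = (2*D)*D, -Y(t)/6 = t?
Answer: -64054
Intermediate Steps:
Y(t) = -6*t
Z = 127/26 (Z = -8*1/13 - 11*(-½) = -8/13 + 11/2 = 127/26 ≈ 4.8846)
z(D) = 2*D²
A(o) = 438 (A(o) = (-73/o)*(-6*o) = 438)
r + A(z(Z)) = -64492 + 438 = -64054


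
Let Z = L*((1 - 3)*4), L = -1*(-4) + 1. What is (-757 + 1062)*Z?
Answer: -12200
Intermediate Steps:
L = 5 (L = 4 + 1 = 5)
Z = -40 (Z = 5*((1 - 3)*4) = 5*(-2*4) = 5*(-8) = -40)
(-757 + 1062)*Z = (-757 + 1062)*(-40) = 305*(-40) = -12200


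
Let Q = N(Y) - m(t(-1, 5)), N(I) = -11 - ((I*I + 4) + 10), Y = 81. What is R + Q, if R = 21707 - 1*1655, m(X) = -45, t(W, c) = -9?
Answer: 13511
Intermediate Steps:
N(I) = -25 - I² (N(I) = -11 - ((I² + 4) + 10) = -11 - ((4 + I²) + 10) = -11 - (14 + I²) = -11 + (-14 - I²) = -25 - I²)
R = 20052 (R = 21707 - 1655 = 20052)
Q = -6541 (Q = (-25 - 1*81²) - 1*(-45) = (-25 - 1*6561) + 45 = (-25 - 6561) + 45 = -6586 + 45 = -6541)
R + Q = 20052 - 6541 = 13511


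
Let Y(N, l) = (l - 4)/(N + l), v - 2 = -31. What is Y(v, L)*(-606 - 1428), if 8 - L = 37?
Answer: -33561/29 ≈ -1157.3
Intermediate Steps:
v = -29 (v = 2 - 31 = -29)
L = -29 (L = 8 - 1*37 = 8 - 37 = -29)
Y(N, l) = (-4 + l)/(N + l)
Y(v, L)*(-606 - 1428) = ((-4 - 29)/(-29 - 29))*(-606 - 1428) = (-33/(-58))*(-2034) = -1/58*(-33)*(-2034) = (33/58)*(-2034) = -33561/29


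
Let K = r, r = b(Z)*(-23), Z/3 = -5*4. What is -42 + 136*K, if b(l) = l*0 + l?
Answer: 187638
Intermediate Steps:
Z = -60 (Z = 3*(-5*4) = 3*(-20) = -60)
b(l) = l (b(l) = 0 + l = l)
r = 1380 (r = -60*(-23) = 1380)
K = 1380
-42 + 136*K = -42 + 136*1380 = -42 + 187680 = 187638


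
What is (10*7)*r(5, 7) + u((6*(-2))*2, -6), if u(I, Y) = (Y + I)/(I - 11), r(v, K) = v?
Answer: 2456/7 ≈ 350.86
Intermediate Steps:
u(I, Y) = (I + Y)/(-11 + I)
(10*7)*r(5, 7) + u((6*(-2))*2, -6) = (10*7)*5 + ((6*(-2))*2 - 6)/(-11 + (6*(-2))*2) = 70*5 + (-12*2 - 6)/(-11 - 12*2) = 350 + (-24 - 6)/(-11 - 24) = 350 - 30/(-35) = 350 - 1/35*(-30) = 350 + 6/7 = 2456/7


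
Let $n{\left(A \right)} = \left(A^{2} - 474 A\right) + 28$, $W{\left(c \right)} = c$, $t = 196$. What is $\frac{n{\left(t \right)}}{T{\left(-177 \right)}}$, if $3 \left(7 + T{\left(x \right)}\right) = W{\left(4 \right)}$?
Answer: $\frac{163380}{17} \approx 9610.6$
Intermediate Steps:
$T{\left(x \right)} = - \frac{17}{3}$ ($T{\left(x \right)} = -7 + \frac{1}{3} \cdot 4 = -7 + \frac{4}{3} = - \frac{17}{3}$)
$n{\left(A \right)} = 28 + A^{2} - 474 A$
$\frac{n{\left(t \right)}}{T{\left(-177 \right)}} = \frac{28 + 196^{2} - 92904}{- \frac{17}{3}} = \left(28 + 38416 - 92904\right) \left(- \frac{3}{17}\right) = \left(-54460\right) \left(- \frac{3}{17}\right) = \frac{163380}{17}$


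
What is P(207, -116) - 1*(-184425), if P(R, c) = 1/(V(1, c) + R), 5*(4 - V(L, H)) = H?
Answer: 215961680/1171 ≈ 1.8443e+5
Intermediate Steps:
V(L, H) = 4 - H/5
P(R, c) = 1/(4 + R - c/5) (P(R, c) = 1/((4 - c/5) + R) = 1/(4 + R - c/5))
P(207, -116) - 1*(-184425) = 5/(20 - 1*(-116) + 5*207) - 1*(-184425) = 5/(20 + 116 + 1035) + 184425 = 5/1171 + 184425 = 215961680/1171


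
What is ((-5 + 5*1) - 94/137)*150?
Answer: -14100/137 ≈ -102.92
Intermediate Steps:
((-5 + 5*1) - 94/137)*150 = ((-5 + 5) - 94*1/137)*150 = (0 - 94/137)*150 = -94/137*150 = -14100/137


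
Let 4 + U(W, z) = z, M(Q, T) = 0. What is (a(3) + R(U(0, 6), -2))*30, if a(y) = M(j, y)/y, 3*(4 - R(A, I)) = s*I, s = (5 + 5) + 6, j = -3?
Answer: 440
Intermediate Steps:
U(W, z) = -4 + z
s = 16 (s = 10 + 6 = 16)
R(A, I) = 4 - 16*I/3
a(y) = 0 (a(y) = 0/y = 0)
(a(3) + R(U(0, 6), -2))*30 = (0 + (4 - 16/3*(-2)))*30 = (0 + (4 + 32/3))*30 = (0 + 44/3)*30 = (44/3)*30 = 440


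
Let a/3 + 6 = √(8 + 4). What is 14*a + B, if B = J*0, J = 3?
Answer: -252 + 84*√3 ≈ -106.51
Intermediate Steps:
a = -18 + 6*√3 (a = -18 + 3*√(8 + 4) = -18 + 3*√12 = -18 + 3*(2*√3) = -18 + 6*√3 ≈ -7.6077)
B = 0 (B = 3*0 = 0)
14*a + B = 14*(-18 + 6*√3) + 0 = (-252 + 84*√3) + 0 = -252 + 84*√3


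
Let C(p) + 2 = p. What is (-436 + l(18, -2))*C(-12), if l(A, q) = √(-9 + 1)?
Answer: 6104 - 28*I*√2 ≈ 6104.0 - 39.598*I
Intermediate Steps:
C(p) = -2 + p
l(A, q) = 2*I*√2 (l(A, q) = √(-8) = 2*I*√2)
(-436 + l(18, -2))*C(-12) = (-436 + 2*I*√2)*(-2 - 12) = (-436 + 2*I*√2)*(-14) = 6104 - 28*I*√2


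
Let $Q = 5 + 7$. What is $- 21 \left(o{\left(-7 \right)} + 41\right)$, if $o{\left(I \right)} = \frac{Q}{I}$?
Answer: $-825$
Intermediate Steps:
$Q = 12$
$o{\left(I \right)} = \frac{12}{I}$
$- 21 \left(o{\left(-7 \right)} + 41\right) = - 21 \left(\frac{12}{-7} + 41\right) = - 21 \left(12 \left(- \frac{1}{7}\right) + 41\right) = - 21 \left(- \frac{12}{7} + 41\right) = \left(-21\right) \frac{275}{7} = -825$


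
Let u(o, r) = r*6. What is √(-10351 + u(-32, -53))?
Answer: I*√10669 ≈ 103.29*I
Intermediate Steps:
u(o, r) = 6*r
√(-10351 + u(-32, -53)) = √(-10351 + 6*(-53)) = √(-10351 - 318) = √(-10669) = I*√10669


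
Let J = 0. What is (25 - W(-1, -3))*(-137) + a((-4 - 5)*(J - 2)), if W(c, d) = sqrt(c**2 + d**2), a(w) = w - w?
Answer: -3425 + 137*sqrt(10) ≈ -2991.8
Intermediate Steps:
a(w) = 0
(25 - W(-1, -3))*(-137) + a((-4 - 5)*(J - 2)) = (25 - sqrt((-1)**2 + (-3)**2))*(-137) + 0 = (25 - sqrt(1 + 9))*(-137) + 0 = (25 - sqrt(10))*(-137) + 0 = (-3425 + 137*sqrt(10)) + 0 = -3425 + 137*sqrt(10)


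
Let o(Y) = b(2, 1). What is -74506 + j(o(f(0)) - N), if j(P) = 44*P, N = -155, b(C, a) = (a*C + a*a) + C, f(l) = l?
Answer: -67466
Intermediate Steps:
b(C, a) = C + a**2 + C*a (b(C, a) = (C*a + a**2) + C = (a**2 + C*a) + C = C + a**2 + C*a)
o(Y) = 5 (o(Y) = 2 + 1**2 + 2*1 = 2 + 1 + 2 = 5)
-74506 + j(o(f(0)) - N) = -74506 + 44*(5 - 1*(-155)) = -74506 + 44*(5 + 155) = -74506 + 44*160 = -74506 + 7040 = -67466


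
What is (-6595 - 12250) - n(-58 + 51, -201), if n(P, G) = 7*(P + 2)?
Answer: -18810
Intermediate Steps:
n(P, G) = 14 + 7*P (n(P, G) = 7*(2 + P) = 14 + 7*P)
(-6595 - 12250) - n(-58 + 51, -201) = (-6595 - 12250) - (14 + 7*(-58 + 51)) = -18845 - (14 + 7*(-7)) = -18845 - (14 - 49) = -18845 - 1*(-35) = -18845 + 35 = -18810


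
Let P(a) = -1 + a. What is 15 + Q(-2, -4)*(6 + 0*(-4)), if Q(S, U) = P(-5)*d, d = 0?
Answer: 15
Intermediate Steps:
Q(S, U) = 0 (Q(S, U) = (-1 - 5)*0 = -6*0 = 0)
15 + Q(-2, -4)*(6 + 0*(-4)) = 15 + 0*(6 + 0*(-4)) = 15 + 0*(6 + 0) = 15 + 0*6 = 15 + 0 = 15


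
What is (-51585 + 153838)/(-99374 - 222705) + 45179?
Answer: 14551104888/322079 ≈ 45179.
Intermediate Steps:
(-51585 + 153838)/(-99374 - 222705) + 45179 = 102253/(-322079) + 45179 = 102253*(-1/322079) + 45179 = -102253/322079 + 45179 = 14551104888/322079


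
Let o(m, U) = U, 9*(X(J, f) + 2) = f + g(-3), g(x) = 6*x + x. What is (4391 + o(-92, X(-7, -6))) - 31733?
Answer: -27347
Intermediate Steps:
g(x) = 7*x
X(J, f) = -13/3 + f/9 (X(J, f) = -2 + (f + 7*(-3))/9 = -2 + (f - 21)/9 = -2 + (-21 + f)/9 = -2 + (-7/3 + f/9) = -13/3 + f/9)
(4391 + o(-92, X(-7, -6))) - 31733 = (4391 + (-13/3 + (1/9)*(-6))) - 31733 = (4391 + (-13/3 - 2/3)) - 31733 = (4391 - 5) - 31733 = 4386 - 31733 = -27347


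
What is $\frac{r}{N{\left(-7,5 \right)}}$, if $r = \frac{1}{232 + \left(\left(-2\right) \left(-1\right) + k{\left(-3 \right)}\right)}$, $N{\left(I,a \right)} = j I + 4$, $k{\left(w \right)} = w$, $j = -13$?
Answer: $\frac{1}{21945} \approx 4.5568 \cdot 10^{-5}$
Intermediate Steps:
$N{\left(I,a \right)} = 4 - 13 I$ ($N{\left(I,a \right)} = - 13 I + 4 = 4 - 13 I$)
$r = \frac{1}{231}$ ($r = \frac{1}{232 - 1} = \frac{1}{231} \approx 0.004329$)
$\frac{r}{N{\left(-7,5 \right)}} = \frac{1}{4 - -91} \cdot \frac{1}{231} = \frac{1}{4 + 91} \cdot \frac{1}{231} = \frac{1}{95} \cdot \frac{1}{231} = \frac{1}{21945}$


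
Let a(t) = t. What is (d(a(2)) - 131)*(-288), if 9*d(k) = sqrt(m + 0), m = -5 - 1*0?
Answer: 37728 - 32*I*sqrt(5) ≈ 37728.0 - 71.554*I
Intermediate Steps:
m = -5 (m = -5 + 0 = -5)
d(k) = I*sqrt(5)/9 (d(k) = sqrt(-5 + 0)/9 = sqrt(-5)/9 = (I*sqrt(5))/9 = I*sqrt(5)/9)
(d(a(2)) - 131)*(-288) = (I*sqrt(5)/9 - 131)*(-288) = (-131 + I*sqrt(5)/9)*(-288) = 37728 - 32*I*sqrt(5)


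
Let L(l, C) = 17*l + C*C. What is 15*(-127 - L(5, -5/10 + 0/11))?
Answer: -12735/4 ≈ -3183.8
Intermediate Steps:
L(l, C) = C² + 17*l (L(l, C) = 17*l + C² = C² + 17*l)
15*(-127 - L(5, -5/10 + 0/11)) = 15*(-127 - ((-5/10 + 0/11)² + 17*5)) = 15*(-127 - ((-5*⅒ + 0*(1/11))² + 85)) = 15*(-127 - ((-½ + 0)² + 85)) = 15*(-127 - ((-½)² + 85)) = 15*(-127 - (¼ + 85)) = 15*(-127 - 1*341/4) = 15*(-127 - 341/4) = 15*(-849/4) = -12735/4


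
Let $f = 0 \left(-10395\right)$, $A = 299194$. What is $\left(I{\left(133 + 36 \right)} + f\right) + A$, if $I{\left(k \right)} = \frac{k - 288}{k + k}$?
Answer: $\frac{101127453}{338} \approx 2.9919 \cdot 10^{5}$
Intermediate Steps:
$f = 0$
$I{\left(k \right)} = \frac{-288 + k}{2 k}$
$\left(I{\left(133 + 36 \right)} + f\right) + A = \left(\frac{-288 + \left(133 + 36\right)}{2 \left(133 + 36\right)} + 0\right) + 299194 = \left(\frac{-288 + 169}{2 \cdot 169} + 0\right) + 299194 = \left(\frac{1}{2} \cdot \frac{1}{169} \left(-119\right) + 0\right) + 299194 = \left(- \frac{119}{338} + 0\right) + 299194 = - \frac{119}{338} + 299194 = \frac{101127453}{338}$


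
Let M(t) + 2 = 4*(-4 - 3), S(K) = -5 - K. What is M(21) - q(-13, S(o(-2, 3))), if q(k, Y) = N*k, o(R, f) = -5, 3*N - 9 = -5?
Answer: -38/3 ≈ -12.667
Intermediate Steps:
N = 4/3 (N = 3 + (⅓)*(-5) = 3 - 5/3 = 4/3 ≈ 1.3333)
M(t) = -30 (M(t) = -2 + 4*(-4 - 3) = -2 + 4*(-7) = -2 - 28 = -30)
q(k, Y) = 4*k/3
M(21) - q(-13, S(o(-2, 3))) = -30 - 4*(-13)/3 = -30 - 1*(-52/3) = -30 + 52/3 = -38/3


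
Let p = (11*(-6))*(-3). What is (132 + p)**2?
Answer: 108900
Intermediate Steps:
p = 198 (p = -66*(-3) = 198)
(132 + p)**2 = (132 + 198)**2 = 330**2 = 108900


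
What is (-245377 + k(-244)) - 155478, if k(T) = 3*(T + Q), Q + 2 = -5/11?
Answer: -4417538/11 ≈ -4.0159e+5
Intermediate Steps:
Q = -27/11 (Q = -2 - 5/11 = -27/11 ≈ -2.4545)
k(T) = -81/11 + 3*T (k(T) = 3*(T - 27/11) = 3*(-27/11 + T) = -81/11 + 3*T)
(-245377 + k(-244)) - 155478 = (-245377 + (-81/11 + 3*(-244))) - 155478 = (-245377 + (-81/11 - 732)) - 155478 = (-245377 - 8133/11) - 155478 = -2707280/11 - 155478 = -4417538/11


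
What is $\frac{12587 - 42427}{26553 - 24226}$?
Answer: $- \frac{29840}{2327} \approx -12.823$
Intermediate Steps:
$\frac{12587 - 42427}{26553 - 24226} = - \frac{29840}{2327}$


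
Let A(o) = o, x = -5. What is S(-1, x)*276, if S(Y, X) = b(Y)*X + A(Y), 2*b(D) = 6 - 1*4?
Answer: -1656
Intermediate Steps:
b(D) = 1 (b(D) = (6 - 1*4)/2 = (6 - 4)/2 = (1/2)*2 = 1)
S(Y, X) = X + Y (S(Y, X) = 1*X + Y = X + Y)
S(-1, x)*276 = (-5 - 1)*276 = -6*276 = -1656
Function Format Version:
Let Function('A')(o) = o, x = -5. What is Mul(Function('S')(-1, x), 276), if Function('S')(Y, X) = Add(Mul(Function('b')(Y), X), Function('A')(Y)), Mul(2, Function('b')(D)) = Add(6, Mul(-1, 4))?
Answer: -1656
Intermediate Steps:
Function('b')(D) = 1 (Function('b')(D) = Mul(Rational(1, 2), Add(6, Mul(-1, 4))) = Mul(Rational(1, 2), Add(6, -4)) = Mul(Rational(1, 2), 2) = 1)
Function('S')(Y, X) = Add(X, Y) (Function('S')(Y, X) = Add(Mul(1, X), Y) = Add(X, Y))
Mul(Function('S')(-1, x), 276) = Mul(Add(-5, -1), 276) = Mul(-6, 276) = -1656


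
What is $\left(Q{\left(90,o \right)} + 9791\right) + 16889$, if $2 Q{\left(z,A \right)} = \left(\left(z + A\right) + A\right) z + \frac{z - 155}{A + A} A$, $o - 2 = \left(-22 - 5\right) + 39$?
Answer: $\frac{127895}{4} \approx 31974.0$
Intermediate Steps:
$o = 14$ ($o = 2 + \left(\left(-22 - 5\right) + 39\right) = 2 + \left(-27 + 39\right) = 2 + 12 = 14$)
$Q{\left(z,A \right)} = - \frac{155}{4} + \frac{z}{4} + \frac{z \left(z + 2 A\right)}{2}$ ($Q{\left(z,A \right)} = \frac{\left(\left(z + A\right) + A\right) z + \frac{z - 155}{A + A} A}{2} = \frac{\left(\left(A + z\right) + A\right) z + \frac{-155 + z}{2 A} A}{2} = \frac{\left(z + 2 A\right) z + \left(-155 + z\right) \frac{1}{2 A} A}{2} = \frac{z \left(z + 2 A\right) + \frac{-155 + z}{2 A} A}{2} = \frac{z \left(z + 2 A\right) + \left(- \frac{155}{2} + \frac{z}{2}\right)}{2} = \frac{- \frac{155}{2} + \frac{z}{2} + z \left(z + 2 A\right)}{2} = - \frac{155}{4} + \frac{z}{4} + \frac{z \left(z + 2 A\right)}{2}$)
$\left(Q{\left(90,o \right)} + 9791\right) + 16889 = \left(\left(- \frac{155}{4} + \frac{90^{2}}{2} + \frac{1}{4} \cdot 90 + 14 \cdot 90\right) + 9791\right) + 16889 = \left(\left(- \frac{155}{4} + \frac{1}{2} \cdot 8100 + \frac{45}{2} + 1260\right) + 9791\right) + 16889 = \left(\left(- \frac{155}{4} + 4050 + \frac{45}{2} + 1260\right) + 9791\right) + 16889 = \left(\frac{21175}{4} + 9791\right) + 16889 = \frac{60339}{4} + 16889 = \frac{127895}{4}$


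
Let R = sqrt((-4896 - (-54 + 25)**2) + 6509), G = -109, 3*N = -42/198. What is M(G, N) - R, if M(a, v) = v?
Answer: -7/99 - 2*sqrt(193) ≈ -27.856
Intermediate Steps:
N = -7/99 (N = (-42/198)/3 = (-42*1/198)/3 = (1/3)*(-7/33) = -7/99 ≈ -0.070707)
R = 2*sqrt(193) (R = sqrt((-4896 - 1*(-29)**2) + 6509) = sqrt((-4896 - 1*841) + 6509) = sqrt((-4896 - 841) + 6509) = sqrt(-5737 + 6509) = sqrt(772) = 2*sqrt(193) ≈ 27.785)
M(G, N) - R = -7/99 - 2*sqrt(193)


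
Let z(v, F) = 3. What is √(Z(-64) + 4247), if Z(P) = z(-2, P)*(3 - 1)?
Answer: √4253 ≈ 65.215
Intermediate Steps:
Z(P) = 6 (Z(P) = 3*(3 - 1) = 3*2 = 6)
√(Z(-64) + 4247) = √(6 + 4247) = √4253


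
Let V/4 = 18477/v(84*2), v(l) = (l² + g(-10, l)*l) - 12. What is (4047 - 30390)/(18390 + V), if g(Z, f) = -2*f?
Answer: -6887231/4807279 ≈ -1.4327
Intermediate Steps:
v(l) = -12 - l² (v(l) = (l² + (-2*l)*l) - 12 = (l² - 2*l²) - 12 = -l² - 12 = -12 - l²)
V = -6159/2353 (V = 4*(18477/(-12 - (84*2)²)) = 4*(18477/(-12 - 1*168²)) = 4*(18477/(-12 - 1*28224)) = 4*(18477/(-12 - 28224)) = 4*(18477/(-28236)) = 4*(18477*(-1/28236)) = 4*(-6159/9412) = -6159/2353 ≈ -2.6175)
(4047 - 30390)/(18390 + V) = (4047 - 30390)/(18390 - 6159/2353) = -26343/43265511/2353 = -26343*2353/43265511 = -6887231/4807279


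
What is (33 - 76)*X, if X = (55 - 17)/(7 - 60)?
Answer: 1634/53 ≈ 30.830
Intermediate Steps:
X = -38/53 (X = 38/(-53) = 38*(-1/53) = -38/53 ≈ -0.71698)
(33 - 76)*X = (33 - 76)*(-38/53) = -43*(-38/53) = 1634/53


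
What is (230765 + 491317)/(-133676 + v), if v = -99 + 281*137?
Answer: -361041/47639 ≈ -7.5787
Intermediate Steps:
v = 38398 (v = -99 + 38497 = 38398)
(230765 + 491317)/(-133676 + v) = (230765 + 491317)/(-133676 + 38398) = 722082/(-95278) = 722082*(-1/95278) = -361041/47639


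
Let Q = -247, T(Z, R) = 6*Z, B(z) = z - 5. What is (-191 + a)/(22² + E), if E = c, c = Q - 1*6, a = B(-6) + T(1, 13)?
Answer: -28/33 ≈ -0.84848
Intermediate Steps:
B(z) = -5 + z
a = -5 (a = (-5 - 6) + 6*1 = -11 + 6 = -5)
c = -253 (c = -247 - 1*6 = -247 - 6 = -253)
E = -253
(-191 + a)/(22² + E) = (-191 - 5)/(22² - 253) = -196/(484 - 253) = -196/231 = -196*1/231 = -28/33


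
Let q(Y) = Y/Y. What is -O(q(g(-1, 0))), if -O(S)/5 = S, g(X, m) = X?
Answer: 5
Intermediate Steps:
q(Y) = 1
O(S) = -5*S
-O(q(g(-1, 0))) = -(-5) = -1*(-5) = 5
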